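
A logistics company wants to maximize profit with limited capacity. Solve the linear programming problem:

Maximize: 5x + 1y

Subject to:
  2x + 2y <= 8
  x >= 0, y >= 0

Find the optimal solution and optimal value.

The feasible region has vertices at [(0, 0), (4, 0), (0, 4)].
Checking objective 5x + 1y at each vertex:
  (0, 0): 5*0 + 1*0 = 0
  (4, 0): 5*4 + 1*0 = 20
  (0, 4): 5*0 + 1*4 = 4
Maximum is 20 at (4, 0).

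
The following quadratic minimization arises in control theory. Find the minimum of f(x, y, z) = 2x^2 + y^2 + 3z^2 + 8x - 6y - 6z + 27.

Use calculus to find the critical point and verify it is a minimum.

f(x,y,z) = 2x^2 + y^2 + 3z^2 + 8x - 6y - 6z + 27
df/dx = 4x + (8) = 0 => x = -2
df/dy = 2y + (-6) = 0 => y = 3
df/dz = 6z + (-6) = 0 => z = 1
f(-2,3,1) = 2*(-2)^2 + 1*(3)^2 + 3*(1)^2 + 8*(-2) + -6*(3) + -6*(1) + 27 = 7
Hessian is diagonal with entries 4, 2, 6 > 0, confirmed minimum.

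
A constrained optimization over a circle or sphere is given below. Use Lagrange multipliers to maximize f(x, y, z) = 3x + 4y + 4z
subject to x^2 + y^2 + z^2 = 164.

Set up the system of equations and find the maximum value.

Lagrange conditions: 3 = 2*lambda*x, 4 = 2*lambda*y, 4 = 2*lambda*z
So x:3 = y:4 = z:4, i.e. x = 3t, y = 4t, z = 4t
Constraint: t^2*(3^2 + 4^2 + 4^2) = 164
  t^2 * 41 = 164  =>  t = sqrt(4)
Maximum = 3*3t + 4*4t + 4*4t = 41*sqrt(4) = 82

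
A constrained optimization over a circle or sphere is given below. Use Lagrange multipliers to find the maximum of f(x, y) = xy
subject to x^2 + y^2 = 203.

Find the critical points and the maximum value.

Lagrange conditions: y = 2*lambda*x and x = 2*lambda*y
If x = 0 then y = 0, violating the constraint, so x, y != 0.
Dividing: y/x = x/y => x^2 = y^2 => y = x or y = -x
Constraint: 2x^2 = 203 => x^2 = 203/2 => x = +/-sqrt(203/2)
Critical points: (sqrt(203/2), sqrt(203/2)), (-sqrt(203/2), -sqrt(203/2)), (sqrt(203/2), -sqrt(203/2)), (-sqrt(203/2), sqrt(203/2))
  y = x:  xy = x^2 = 203/2  at (sqrt(203/2), sqrt(203/2)) and (-sqrt(203/2), -sqrt(203/2))
  y = -x: xy = -x^2 = -203/2 at (sqrt(203/2), -sqrt(203/2)) and (-sqrt(203/2), sqrt(203/2))
Maximum xy = 203/2 at (sqrt(203/2), sqrt(203/2)) and (-sqrt(203/2), -sqrt(203/2))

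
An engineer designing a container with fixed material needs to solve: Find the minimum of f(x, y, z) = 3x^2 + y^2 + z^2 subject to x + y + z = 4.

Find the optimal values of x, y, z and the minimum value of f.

Using Lagrange multipliers on f = 3x^2 + y^2 + z^2 with constraint x + y + z = 4:
Conditions: 2*3*x = lambda, 2*1*y = lambda, 2*1*z = lambda
So x = lambda/6, y = lambda/2, z = lambda/2
Substituting into constraint: lambda * (7/6) = 4
lambda = 24/7
x = 4/7, y = 12/7, z = 12/7
Minimum value = 48/7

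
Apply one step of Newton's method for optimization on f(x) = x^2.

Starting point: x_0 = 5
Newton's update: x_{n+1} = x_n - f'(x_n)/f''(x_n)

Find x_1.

f(x) = x^2
f'(x) = 2x + (0), f''(x) = 2
Newton step: x_1 = x_0 - f'(x_0)/f''(x_0)
f'(5) = 10
x_1 = 5 - 10/2 = 0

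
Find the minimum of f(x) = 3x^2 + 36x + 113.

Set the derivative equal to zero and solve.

f(x) = 3x^2 + 36x + 113
f'(x) = 6x + (36) = 0
x = -36/6 = -6
f(-6) = 5
Since f''(x) = 6 > 0, this is a minimum.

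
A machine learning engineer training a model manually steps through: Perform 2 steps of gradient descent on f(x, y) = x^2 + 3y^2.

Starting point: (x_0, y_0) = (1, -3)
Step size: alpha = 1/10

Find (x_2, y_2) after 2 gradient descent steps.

f(x,y) = x^2 + 3y^2
grad_x = 2x + 0y, grad_y = 6y + 0x
Step 1: grad = (2, -18), (4/5, -6/5)
Step 2: grad = (8/5, -36/5), (16/25, -12/25)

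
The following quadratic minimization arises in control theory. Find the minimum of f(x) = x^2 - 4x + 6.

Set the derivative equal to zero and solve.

f(x) = x^2 - 4x + 6
f'(x) = 2x + (-4) = 0
x = 4/2 = 2
f(2) = 2
Since f''(x) = 2 > 0, this is a minimum.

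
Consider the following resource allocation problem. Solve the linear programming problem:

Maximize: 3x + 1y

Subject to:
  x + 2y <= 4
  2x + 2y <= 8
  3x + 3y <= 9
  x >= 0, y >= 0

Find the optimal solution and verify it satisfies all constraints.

Feasible vertices: (0, 0), (0, 2), (2, 1), (3, 0)
Objective 3x + 1y at each vertex:
  (0, 0): 0
  (0, 2): 2
  (2, 1): 7
  (3, 0): 9
Maximum is 9 at (3, 0).
Verify constraints at (x, y) = (3, 0):
  1*3 + 2*0 = 3 <= 4
  2*3 + 2*0 = 6 <= 8
  3*3 + 3*0 = 9 <= 9 (active)
  x = 3 >= 0, y = 0 >= 0. All constraints satisfied.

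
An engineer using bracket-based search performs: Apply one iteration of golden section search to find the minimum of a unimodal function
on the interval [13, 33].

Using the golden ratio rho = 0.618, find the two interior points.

Golden section search on [13, 33].
Golden ratio rho = 0.618 (approx).
Interior points:
  x_1 = 13 + (1-0.618)*20 = 20.6400
  x_2 = 13 + 0.618*20 = 25.3600
Compare f(x_1) and f(x_2) to determine which subinterval to keep.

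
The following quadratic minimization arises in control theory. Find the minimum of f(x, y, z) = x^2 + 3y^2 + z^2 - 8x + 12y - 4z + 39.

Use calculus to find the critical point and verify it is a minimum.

f(x,y,z) = x^2 + 3y^2 + z^2 - 8x + 12y - 4z + 39
df/dx = 2x + (-8) = 0 => x = 4
df/dy = 6y + (12) = 0 => y = -2
df/dz = 2z + (-4) = 0 => z = 2
f(4,-2,2) = 1*(4)^2 + 3*(-2)^2 + 1*(2)^2 + -8*(4) + 12*(-2) + -4*(2) + 39 = 7
Hessian is diagonal with entries 2, 6, 2 > 0, confirmed minimum.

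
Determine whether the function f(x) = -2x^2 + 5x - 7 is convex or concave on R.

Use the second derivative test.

f(x) = -2x^2 + 5x - 7
f'(x) = -4x + 5
f''(x) = -4
Since f''(x) = -4 < 0 for all x, f is concave on R.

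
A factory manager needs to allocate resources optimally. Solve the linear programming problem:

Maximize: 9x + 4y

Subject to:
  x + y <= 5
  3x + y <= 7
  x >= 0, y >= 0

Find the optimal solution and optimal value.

Feasible vertices: (0, 0), (0, 5), (1, 4), (7/3, 0)
Objective 9x + 4y at each:
  (0, 0): 0
  (0, 5): 20
  (1, 4): 25
  (7/3, 0): 21
Maximum is 25 at (1, 4).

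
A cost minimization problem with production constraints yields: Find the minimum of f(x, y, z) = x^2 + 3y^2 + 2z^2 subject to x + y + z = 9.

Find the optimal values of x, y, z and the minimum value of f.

Using Lagrange multipliers on f = x^2 + 3y^2 + 2z^2 with constraint x + y + z = 9:
Conditions: 2*1*x = lambda, 2*3*y = lambda, 2*2*z = lambda
So x = lambda/2, y = lambda/6, z = lambda/4
Substituting into constraint: lambda * (11/12) = 9
lambda = 108/11
x = 54/11, y = 18/11, z = 27/11
Minimum value = 486/11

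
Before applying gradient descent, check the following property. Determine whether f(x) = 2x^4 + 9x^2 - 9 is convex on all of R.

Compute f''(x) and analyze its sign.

f(x) = 2x^4 + 9x^2 - 9
f'(x) = 8x^3 + 18x
f''(x) = 24x^2 + 18
f''(x) = 24x^2 + 18 >= 18 > 0 for all x
Therefore, f is convex on R.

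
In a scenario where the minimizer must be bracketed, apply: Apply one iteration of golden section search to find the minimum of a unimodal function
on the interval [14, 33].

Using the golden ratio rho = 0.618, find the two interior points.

Golden section search on [14, 33].
Golden ratio rho = 0.618 (approx).
Interior points:
  x_1 = 14 + (1-0.618)*19 = 21.2580
  x_2 = 14 + 0.618*19 = 25.7420
Compare f(x_1) and f(x_2) to determine which subinterval to keep.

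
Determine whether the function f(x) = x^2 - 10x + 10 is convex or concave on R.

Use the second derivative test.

f(x) = x^2 - 10x + 10
f'(x) = 2x - 10
f''(x) = 2
Since f''(x) = 2 > 0 for all x, f is convex on R.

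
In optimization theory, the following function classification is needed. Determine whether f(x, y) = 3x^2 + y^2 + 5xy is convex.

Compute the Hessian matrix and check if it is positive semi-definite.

f(x,y) = 3x^2 + y^2 + 5xy
Hessian H = [[6, 5], [5, 2]]
trace(H) = 8, det(H) = -13
Eigenvalues: (8 +/- sqrt(116)) / 2 = 9.385, -1.385
Since not both eigenvalues positive, f is neither convex nor concave.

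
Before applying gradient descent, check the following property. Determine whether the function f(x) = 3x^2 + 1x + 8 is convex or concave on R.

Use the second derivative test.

f(x) = 3x^2 + 1x + 8
f'(x) = 6x + 1
f''(x) = 6
Since f''(x) = 6 > 0 for all x, f is convex on R.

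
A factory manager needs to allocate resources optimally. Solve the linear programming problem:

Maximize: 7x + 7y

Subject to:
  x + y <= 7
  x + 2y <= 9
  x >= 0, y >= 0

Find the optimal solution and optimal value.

Feasible vertices: (0, 0), (0, 9/2), (5, 2), (7, 0)
Objective 7x + 7y at each:
  (0, 0): 0
  (0, 9/2): 63/2
  (5, 2): 49
  (7, 0): 49
Maximum is 49 at (5, 2).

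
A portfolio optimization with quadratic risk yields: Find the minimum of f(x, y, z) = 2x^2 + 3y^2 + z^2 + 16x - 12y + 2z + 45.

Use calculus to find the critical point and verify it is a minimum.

f(x,y,z) = 2x^2 + 3y^2 + z^2 + 16x - 12y + 2z + 45
df/dx = 4x + (16) = 0 => x = -4
df/dy = 6y + (-12) = 0 => y = 2
df/dz = 2z + (2) = 0 => z = -1
f(-4,2,-1) = 2*(-4)^2 + 3*(2)^2 + 1*(-1)^2 + 16*(-4) + -12*(2) + 2*(-1) + 45 = 0
Hessian is diagonal with entries 4, 6, 2 > 0, confirmed minimum.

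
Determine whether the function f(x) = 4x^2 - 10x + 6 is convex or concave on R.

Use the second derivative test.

f(x) = 4x^2 - 10x + 6
f'(x) = 8x - 10
f''(x) = 8
Since f''(x) = 8 > 0 for all x, f is convex on R.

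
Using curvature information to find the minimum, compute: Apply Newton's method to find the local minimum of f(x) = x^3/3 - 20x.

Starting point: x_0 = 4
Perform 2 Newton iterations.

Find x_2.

f(x) = x^3/3 - 20x
f'(x) = x^2 - 20, f''(x) = 2x
Newton update: x_{n+1} = x_n - (x_n^2 - 20)/(2*x_n)
Step 1: x_0 = 4, f'=-4, f''=8, x_1 = 9/2
Step 2: x_1 = 9/2, f'=1/4, f''=9, x_2 = 161/36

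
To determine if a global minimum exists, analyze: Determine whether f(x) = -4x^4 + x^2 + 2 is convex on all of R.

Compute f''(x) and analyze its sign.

f(x) = -4x^4 + x^2 + 2
f'(x) = -16x^3 + 2x
f''(x) = -48x^2 + 2
f''(x) = -48x^2 + 2 -> -inf as |x| -> inf
Therefore, f is not globally convex on R.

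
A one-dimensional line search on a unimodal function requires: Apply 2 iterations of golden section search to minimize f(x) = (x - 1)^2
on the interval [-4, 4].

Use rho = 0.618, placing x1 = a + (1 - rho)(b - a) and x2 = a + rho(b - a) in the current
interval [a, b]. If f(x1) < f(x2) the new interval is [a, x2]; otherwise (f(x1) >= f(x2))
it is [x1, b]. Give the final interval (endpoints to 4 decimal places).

Golden section search for min of f(x) = (x - 1)^2 on [-4, 4].
Each step: x1 = a + (1 - rho)(b - a), x2 = a + rho(b - a); if f(x1) < f(x2) keep [a, x2], otherwise keep [x1, b].
Step 1: [-4.0000, 4.0000], x1=-0.9440 (f=3.7791), x2=0.9440 (f=0.0031); f(x1) > f(x2) => keep [-0.9440, 4.0000]
Step 2: [-0.9440, 4.0000], x1=0.9446 (f=0.0031), x2=2.1114 (f=1.2352); f(x1) < f(x2) => keep [-0.9440, 2.1114]
Final interval: [-0.9440, 2.1114]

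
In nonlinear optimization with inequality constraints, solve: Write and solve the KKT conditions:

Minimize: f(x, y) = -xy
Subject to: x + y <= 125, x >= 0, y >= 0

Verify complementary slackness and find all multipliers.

Problem: min -xy s.t. x + y <= 125 (multiplier lambda), x >= 0 (mu_x), y >= 0 (mu_y)
KKT stationarity: -y + lambda - mu_x = 0, -x + lambda - mu_y = 0, with lambda, mu_x, mu_y >= 0
Complementary slackness: lambda*(x + y - 125) = 0, mu_x*x = 0, mu_y*y = 0
If lambda = 0: y = -mu_x <= 0 and x = -mu_y <= 0 force x = y = 0 with f = 0; but x = y = 125/2 is feasible with f = -15625/4 < 0, so this is not the minimum. Hence lambda > 0 and x + y = 125.
Try x > 0, y > 0 (so mu_x = mu_y = 0): y = lambda, x = lambda => x = y = lambda
x + y = 125 => 2*lambda = 125 => lambda = 125/2
x* = y* = 125/2 > 0, consistent with mu_x = mu_y = 0.
(Any feasible point with x = 0 or y = 0 has f = 0 > -15625/4, so the minimum is not on those boundaries.)
min(-xy) = -15625/4 (i.e. max xy = 15625/4)
Multipliers: lambda = 125/2, mu_x = 0, mu_y = 0
Complementary slackness: lambda*(x + y - 125) = 125/2*(125/2 + 125/2 - 125) = 0, mu_x*x = 0*125/2 = 0, mu_y*y = 0*125/2 = 0. Satisfied.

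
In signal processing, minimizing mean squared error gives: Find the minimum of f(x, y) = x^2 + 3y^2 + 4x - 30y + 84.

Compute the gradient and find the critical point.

f(x,y) = x^2 + 3y^2 + 4x - 30y + 84
df/dx = 2x + (4) = 0  =>  x = -2
df/dy = 6y + (-30) = 0  =>  y = 5
f(-2, 5) = 1*(-2)^2 + 3*(5)^2 + 4*(-2) + -30*(5) + 84 = 5
Hessian is diagonal with entries 2, 6 > 0, so this is a minimum.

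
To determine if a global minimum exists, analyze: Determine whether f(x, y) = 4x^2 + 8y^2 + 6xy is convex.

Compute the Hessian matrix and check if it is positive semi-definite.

f(x,y) = 4x^2 + 8y^2 + 6xy
Hessian H = [[8, 6], [6, 16]]
trace(H) = 24, det(H) = 92
Eigenvalues: (24 +/- sqrt(208)) / 2 = 19.21, 4.789
Since both eigenvalues > 0, f is convex.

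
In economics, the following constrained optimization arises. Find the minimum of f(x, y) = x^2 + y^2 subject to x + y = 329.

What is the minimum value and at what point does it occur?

Substitute y = 329 - x into f(x,y) = x^2 + y^2:
g(x) = x^2 + (329 - x)^2 = 2x^2 - 658x + 108241
g'(x) = 4x - 658 = 0  =>  x = 329/2
y = 329 - 329/2 = 329/2
Minimum value = (329/2)^2 + (329/2)^2 = 108241/2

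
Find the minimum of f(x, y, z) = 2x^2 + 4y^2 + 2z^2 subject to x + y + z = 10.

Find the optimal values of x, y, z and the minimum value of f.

Using Lagrange multipliers on f = 2x^2 + 4y^2 + 2z^2 with constraint x + y + z = 10:
Conditions: 2*2*x = lambda, 2*4*y = lambda, 2*2*z = lambda
So x = lambda/4, y = lambda/8, z = lambda/4
Substituting into constraint: lambda * (5/8) = 10
lambda = 16
x = 4, y = 2, z = 4
Minimum value = 80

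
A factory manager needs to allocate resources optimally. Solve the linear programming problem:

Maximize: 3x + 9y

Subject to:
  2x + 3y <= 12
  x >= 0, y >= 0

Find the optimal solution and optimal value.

The feasible region has vertices at [(0, 0), (6, 0), (0, 4)].
Checking objective 3x + 9y at each vertex:
  (0, 0): 3*0 + 9*0 = 0
  (6, 0): 3*6 + 9*0 = 18
  (0, 4): 3*0 + 9*4 = 36
Maximum is 36 at (0, 4).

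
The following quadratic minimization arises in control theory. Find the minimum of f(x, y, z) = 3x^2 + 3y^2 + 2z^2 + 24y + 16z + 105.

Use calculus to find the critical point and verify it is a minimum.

f(x,y,z) = 3x^2 + 3y^2 + 2z^2 + 24y + 16z + 105
df/dx = 6x + (0) = 0 => x = 0
df/dy = 6y + (24) = 0 => y = -4
df/dz = 4z + (16) = 0 => z = -4
f(0,-4,-4) = 3*(0)^2 + 3*(-4)^2 + 2*(-4)^2 + 24*(-4) + 16*(-4) + 105 = 25
Hessian is diagonal with entries 6, 6, 4 > 0, confirmed minimum.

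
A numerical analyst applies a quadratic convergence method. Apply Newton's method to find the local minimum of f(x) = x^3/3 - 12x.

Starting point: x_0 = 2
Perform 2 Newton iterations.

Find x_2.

f(x) = x^3/3 - 12x
f'(x) = x^2 - 12, f''(x) = 2x
Newton update: x_{n+1} = x_n - (x_n^2 - 12)/(2*x_n)
Step 1: x_0 = 2, f'=-8, f''=4, x_1 = 4
Step 2: x_1 = 4, f'=4, f''=8, x_2 = 7/2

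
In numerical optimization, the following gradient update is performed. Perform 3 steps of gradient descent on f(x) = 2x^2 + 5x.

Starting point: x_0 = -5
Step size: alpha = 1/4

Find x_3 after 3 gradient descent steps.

f(x) = 2x^2 + 5x, f'(x) = 4x + (5)
Step 1: f'(-5) = -15, x_1 = -5 - 1/4 * -15 = -5/4
Step 2: f'(-5/4) = 0, x_2 = -5/4 - 1/4 * 0 = -5/4
Step 3: f'(-5/4) = 0, x_3 = -5/4 - 1/4 * 0 = -5/4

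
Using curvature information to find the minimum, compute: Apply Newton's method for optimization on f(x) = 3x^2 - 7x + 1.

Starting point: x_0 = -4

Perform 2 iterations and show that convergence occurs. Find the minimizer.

f(x) = 3x^2 - 7x + 1, f'(x) = 6x + (-7), f''(x) = 6
Step 1: f'(-4) = -31, x_1 = -4 - -31/6 = 7/6
Step 2: f'(7/6) = 0, x_2 = 7/6 (converged)
Newton's method converges in 1 step for quadratics.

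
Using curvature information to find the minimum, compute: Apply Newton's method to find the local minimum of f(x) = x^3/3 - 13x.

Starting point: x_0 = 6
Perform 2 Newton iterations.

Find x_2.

f(x) = x^3/3 - 13x
f'(x) = x^2 - 13, f''(x) = 2x
Newton update: x_{n+1} = x_n - (x_n^2 - 13)/(2*x_n)
Step 1: x_0 = 6, f'=23, f''=12, x_1 = 49/12
Step 2: x_1 = 49/12, f'=529/144, f''=49/6, x_2 = 4273/1176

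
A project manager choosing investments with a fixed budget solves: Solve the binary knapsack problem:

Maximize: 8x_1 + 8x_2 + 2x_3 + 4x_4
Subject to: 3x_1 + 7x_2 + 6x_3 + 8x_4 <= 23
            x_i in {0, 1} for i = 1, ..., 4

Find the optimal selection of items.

Items: item 1 (v=8, w=3), item 2 (v=8, w=7), item 3 (v=2, w=6), item 4 (v=4, w=8)
Capacity: 23
Checking all 16 subsets (w = total weight, v = total value):
  {}: w = 0, v = 0
  {1}: w = 3, v = 8
  {2}: w = 7, v = 8
  {3}: w = 6, v = 2
  {4}: w = 8, v = 4
  {1, 2}: w = 10, v = 16
  {1, 3}: w = 9, v = 10
  {1, 4}: w = 11, v = 12
  {2, 3}: w = 13, v = 10
  {2, 4}: w = 15, v = 12
  {3, 4}: w = 14, v = 6
  {1, 2, 3}: w = 16, v = 18
  {1, 2, 4}: w = 18, v = 20
  {1, 3, 4}: w = 17, v = 14
  {2, 3, 4}: w = 21, v = 14
  {1, 2, 3, 4}: w = 24 > 23, infeasible
Best feasible subset: items [1, 2, 4]
Total weight: 18 <= 23, total value: 20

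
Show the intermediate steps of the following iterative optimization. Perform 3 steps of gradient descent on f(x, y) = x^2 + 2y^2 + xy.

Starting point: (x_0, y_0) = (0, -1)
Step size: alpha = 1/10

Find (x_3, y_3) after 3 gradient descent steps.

f(x,y) = x^2 + 2y^2 + xy
grad_x = 2x + 1y, grad_y = 4y + 1x
Step 1: grad = (-1, -4), (1/10, -3/5)
Step 2: grad = (-2/5, -23/10), (7/50, -37/100)
Step 3: grad = (-9/100, -67/50), (149/1000, -59/250)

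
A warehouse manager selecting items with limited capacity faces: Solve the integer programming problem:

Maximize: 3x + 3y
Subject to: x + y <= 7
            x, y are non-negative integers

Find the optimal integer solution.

Objective: 3x + 3y, constraint: x + y <= 7
Coefficient of x is 3 >= coefficient of y is 3, so allocate the entire budget to x.
Optimal: x = 7, y = 0, value = 21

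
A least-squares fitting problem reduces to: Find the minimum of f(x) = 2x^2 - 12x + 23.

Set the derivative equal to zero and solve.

f(x) = 2x^2 - 12x + 23
f'(x) = 4x + (-12) = 0
x = 12/4 = 3
f(3) = 5
Since f''(x) = 4 > 0, this is a minimum.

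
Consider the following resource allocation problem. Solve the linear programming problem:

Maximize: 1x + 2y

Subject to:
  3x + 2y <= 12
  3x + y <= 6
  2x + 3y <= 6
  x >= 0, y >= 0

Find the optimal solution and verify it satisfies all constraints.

Feasible vertices: (0, 0), (0, 2), (12/7, 6/7), (2, 0)
Objective 1x + 2y at each vertex:
  (0, 0): 0
  (0, 2): 4
  (12/7, 6/7): 24/7
  (2, 0): 2
Maximum is 4 at (0, 2).
Verify constraints at (x, y) = (0, 2):
  3*0 + 2*2 = 4 <= 12
  3*0 + 1*2 = 2 <= 6
  2*0 + 3*2 = 6 <= 6 (active)
  x = 0 >= 0, y = 2 >= 0. All constraints satisfied.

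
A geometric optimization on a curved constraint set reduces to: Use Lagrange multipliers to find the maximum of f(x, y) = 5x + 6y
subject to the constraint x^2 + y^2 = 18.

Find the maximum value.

Set up Lagrange conditions: grad f = lambda * grad g
  5 = 2*lambda*x
  6 = 2*lambda*y
From these: x/y = 5/6, so x = 5t, y = 6t for some t.
Substitute into constraint: (5t)^2 + (6t)^2 = 18
  t^2 * 61 = 18
  t = sqrt(18/61)
Maximum = 5*x + 6*y = (5^2 + 6^2)*t = 61 * sqrt(18/61) = sqrt(1098)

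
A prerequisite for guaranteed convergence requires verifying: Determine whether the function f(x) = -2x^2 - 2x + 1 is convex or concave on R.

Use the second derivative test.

f(x) = -2x^2 - 2x + 1
f'(x) = -4x - 2
f''(x) = -4
Since f''(x) = -4 < 0 for all x, f is concave on R.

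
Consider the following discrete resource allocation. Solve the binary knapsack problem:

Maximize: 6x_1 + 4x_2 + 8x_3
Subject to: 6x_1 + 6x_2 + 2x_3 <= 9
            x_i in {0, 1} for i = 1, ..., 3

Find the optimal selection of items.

Items: item 1 (v=6, w=6), item 2 (v=4, w=6), item 3 (v=8, w=2)
Capacity: 9
Checking all 8 subsets (w = total weight, v = total value):
  {}: w = 0, v = 0
  {1}: w = 6, v = 6
  {2}: w = 6, v = 4
  {3}: w = 2, v = 8
  {1, 2}: w = 12 > 9, infeasible
  {1, 3}: w = 8, v = 14
  {2, 3}: w = 8, v = 12
  {1, 2, 3}: w = 14 > 9, infeasible
Best feasible subset: items [1, 3]
Total weight: 8 <= 9, total value: 14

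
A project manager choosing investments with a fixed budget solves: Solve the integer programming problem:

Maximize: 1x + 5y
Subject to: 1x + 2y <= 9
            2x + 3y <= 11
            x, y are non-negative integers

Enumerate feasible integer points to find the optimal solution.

Constraint 1: 1x + 2y <= 9
Constraint 2: 2x + 3y <= 11
Feasible x range (need y >= 0): 0 <= x <= min(9/1, 11/2) => x in {0, ..., 5}.
Enumerate feasible integer points row by row (the coefficient of y is 5 > 0, so for each x the largest feasible y gives the best value):
  x = 0: y <= min((9 - 1*0)/2, (11 - 2*0)/3) => y in {0, ..., 3}; best 1*0 + 5*3 = 15
  x = 1: y <= min((9 - 1*1)/2, (11 - 2*1)/3) => y in {0, ..., 3}; best 1*1 + 5*3 = 16
  x = 2: y <= min((9 - 1*2)/2, (11 - 2*2)/3) => y in {0, ..., 2}; best 1*2 + 5*2 = 12
  x = 3: y <= min((9 - 1*3)/2, (11 - 2*3)/3) => y in {0, ..., 1}; best 1*3 + 5*1 = 8
  x = 4: y <= min((9 - 1*4)/2, (11 - 2*4)/3) => y in {0, ..., 1}; best 1*4 + 5*1 = 9
  x = 5: y <= min((9 - 1*5)/2, (11 - 2*5)/3) => y in {0}; best 1*5 + 5*0 = 5
The maximum 1x + 5y = 16 is achieved at x = 1, y = 3.
Check: 1*1 + 2*3 = 7 <= 9 and 2*1 + 3*3 = 11 <= 11.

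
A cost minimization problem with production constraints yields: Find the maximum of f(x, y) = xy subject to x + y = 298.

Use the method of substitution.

Substitute y = 298 - x into f(x,y) = xy:
g(x) = x(298 - x) = 298x - x^2
g'(x) = 298 - 2x = 0  =>  x = 149
y = 298 - 149 = 149
Maximum value = 149 * 149 = 22201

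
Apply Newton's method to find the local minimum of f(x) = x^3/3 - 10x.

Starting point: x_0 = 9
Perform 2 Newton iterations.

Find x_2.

f(x) = x^3/3 - 10x
f'(x) = x^2 - 10, f''(x) = 2x
Newton update: x_{n+1} = x_n - (x_n^2 - 10)/(2*x_n)
Step 1: x_0 = 9, f'=71, f''=18, x_1 = 91/18
Step 2: x_1 = 91/18, f'=5041/324, f''=91/9, x_2 = 11521/3276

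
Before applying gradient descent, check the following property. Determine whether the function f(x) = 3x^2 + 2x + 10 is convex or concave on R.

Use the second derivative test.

f(x) = 3x^2 + 2x + 10
f'(x) = 6x + 2
f''(x) = 6
Since f''(x) = 6 > 0 for all x, f is convex on R.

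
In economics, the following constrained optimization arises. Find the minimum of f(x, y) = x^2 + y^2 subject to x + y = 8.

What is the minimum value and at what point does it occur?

Substitute y = 8 - x into f(x,y) = x^2 + y^2:
g(x) = x^2 + (8 - x)^2 = 2x^2 - 16x + 64
g'(x) = 4x - 16 = 0  =>  x = 4
y = 8 - 4 = 4
Minimum value = 4^2 + 4^2 = 32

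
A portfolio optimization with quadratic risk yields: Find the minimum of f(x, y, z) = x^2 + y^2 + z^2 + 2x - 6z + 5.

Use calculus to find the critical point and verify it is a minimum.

f(x,y,z) = x^2 + y^2 + z^2 + 2x - 6z + 5
df/dx = 2x + (2) = 0 => x = -1
df/dy = 2y + (0) = 0 => y = 0
df/dz = 2z + (-6) = 0 => z = 3
f(-1,0,3) = 1*(-1)^2 + 1*(0)^2 + 1*(3)^2 + 2*(-1) + -6*(3) + 5 = -5
Hessian is diagonal with entries 2, 2, 2 > 0, confirmed minimum.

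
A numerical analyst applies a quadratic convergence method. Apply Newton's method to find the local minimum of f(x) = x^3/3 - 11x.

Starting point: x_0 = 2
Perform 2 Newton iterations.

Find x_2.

f(x) = x^3/3 - 11x
f'(x) = x^2 - 11, f''(x) = 2x
Newton update: x_{n+1} = x_n - (x_n^2 - 11)/(2*x_n)
Step 1: x_0 = 2, f'=-7, f''=4, x_1 = 15/4
Step 2: x_1 = 15/4, f'=49/16, f''=15/2, x_2 = 401/120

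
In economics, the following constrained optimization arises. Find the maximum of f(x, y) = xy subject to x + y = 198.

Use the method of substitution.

Substitute y = 198 - x into f(x,y) = xy:
g(x) = x(198 - x) = 198x - x^2
g'(x) = 198 - 2x = 0  =>  x = 99
y = 198 - 99 = 99
Maximum value = 99 * 99 = 9801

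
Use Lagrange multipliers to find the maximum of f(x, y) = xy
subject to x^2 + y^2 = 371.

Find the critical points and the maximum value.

Lagrange conditions: y = 2*lambda*x and x = 2*lambda*y
If x = 0 then y = 0, violating the constraint, so x, y != 0.
Dividing: y/x = x/y => x^2 = y^2 => y = x or y = -x
Constraint: 2x^2 = 371 => x^2 = 371/2 => x = +/-sqrt(371/2)
Critical points: (sqrt(371/2), sqrt(371/2)), (-sqrt(371/2), -sqrt(371/2)), (sqrt(371/2), -sqrt(371/2)), (-sqrt(371/2), sqrt(371/2))
  y = x:  xy = x^2 = 371/2  at (sqrt(371/2), sqrt(371/2)) and (-sqrt(371/2), -sqrt(371/2))
  y = -x: xy = -x^2 = -371/2 at (sqrt(371/2), -sqrt(371/2)) and (-sqrt(371/2), sqrt(371/2))
Maximum xy = 371/2 at (sqrt(371/2), sqrt(371/2)) and (-sqrt(371/2), -sqrt(371/2))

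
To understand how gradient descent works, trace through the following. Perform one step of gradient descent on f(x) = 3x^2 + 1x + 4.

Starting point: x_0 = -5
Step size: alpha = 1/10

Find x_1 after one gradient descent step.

f(x) = 3x^2 + 1x + 4
f'(x) = 6x + 1
f'(-5) = 6*-5 + (1) = -29
x_1 = x_0 - alpha * f'(x_0) = -5 - 1/10 * -29 = -21/10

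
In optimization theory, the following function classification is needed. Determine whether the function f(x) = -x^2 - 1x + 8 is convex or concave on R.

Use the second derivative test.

f(x) = -x^2 - 1x + 8
f'(x) = -2x - 1
f''(x) = -2
Since f''(x) = -2 < 0 for all x, f is concave on R.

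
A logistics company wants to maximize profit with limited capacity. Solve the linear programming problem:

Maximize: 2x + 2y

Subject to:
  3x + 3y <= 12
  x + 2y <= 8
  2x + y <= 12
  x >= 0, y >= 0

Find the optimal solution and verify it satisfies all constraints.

Feasible vertices: (0, 0), (0, 4), (4, 0)
Objective 2x + 2y at each vertex:
  (0, 0): 0
  (0, 4): 8
  (4, 0): 8
Maximum is 8 at (0, 4).
Verify constraints at (x, y) = (0, 4):
  3*0 + 3*4 = 12 <= 12 (active)
  1*0 + 2*4 = 8 <= 8 (active)
  2*0 + 1*4 = 4 <= 12
  x = 0 >= 0, y = 4 >= 0. All constraints satisfied.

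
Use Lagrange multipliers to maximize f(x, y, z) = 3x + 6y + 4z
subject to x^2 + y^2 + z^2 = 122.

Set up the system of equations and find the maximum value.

Lagrange conditions: 3 = 2*lambda*x, 6 = 2*lambda*y, 4 = 2*lambda*z
So x:3 = y:6 = z:4, i.e. x = 3t, y = 6t, z = 4t
Constraint: t^2*(3^2 + 6^2 + 4^2) = 122
  t^2 * 61 = 122  =>  t = sqrt(2)
Maximum = 3*3t + 6*6t + 4*4t = 61*sqrt(2) = sqrt(7442)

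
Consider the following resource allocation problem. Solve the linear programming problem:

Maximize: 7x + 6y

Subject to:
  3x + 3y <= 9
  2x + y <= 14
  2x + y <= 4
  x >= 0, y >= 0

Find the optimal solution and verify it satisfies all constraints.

Feasible vertices: (0, 0), (0, 3), (1, 2), (2, 0)
Objective 7x + 6y at each vertex:
  (0, 0): 0
  (0, 3): 18
  (1, 2): 19
  (2, 0): 14
Maximum is 19 at (1, 2).
Verify constraints at (x, y) = (1, 2):
  3*1 + 3*2 = 9 <= 9 (active)
  2*1 + 1*2 = 4 <= 14
  2*1 + 1*2 = 4 <= 4 (active)
  x = 1 >= 0, y = 2 >= 0. All constraints satisfied.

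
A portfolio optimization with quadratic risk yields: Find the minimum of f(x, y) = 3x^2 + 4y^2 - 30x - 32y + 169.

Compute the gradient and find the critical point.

f(x,y) = 3x^2 + 4y^2 - 30x - 32y + 169
df/dx = 6x + (-30) = 0  =>  x = 5
df/dy = 8y + (-32) = 0  =>  y = 4
f(5, 4) = 3*(5)^2 + 4*(4)^2 + -30*(5) + -32*(4) + 169 = 30
Hessian is diagonal with entries 6, 8 > 0, so this is a minimum.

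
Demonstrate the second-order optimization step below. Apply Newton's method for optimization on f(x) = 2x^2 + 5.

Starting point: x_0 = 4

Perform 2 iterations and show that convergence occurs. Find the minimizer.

f(x) = 2x^2 + 5, f'(x) = 4x + (0), f''(x) = 4
Step 1: f'(4) = 16, x_1 = 4 - 16/4 = 0
Step 2: f'(0) = 0, x_2 = 0 (converged)
Newton's method converges in 1 step for quadratics.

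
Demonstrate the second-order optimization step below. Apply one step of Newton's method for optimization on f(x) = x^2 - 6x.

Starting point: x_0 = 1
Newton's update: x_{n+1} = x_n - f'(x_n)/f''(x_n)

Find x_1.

f(x) = x^2 - 6x
f'(x) = 2x + (-6), f''(x) = 2
Newton step: x_1 = x_0 - f'(x_0)/f''(x_0)
f'(1) = -4
x_1 = 1 - -4/2 = 3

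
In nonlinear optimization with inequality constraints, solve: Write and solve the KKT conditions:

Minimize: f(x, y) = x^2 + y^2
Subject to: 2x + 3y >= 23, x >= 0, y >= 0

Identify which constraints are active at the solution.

KKT conditions for min x^2 + y^2 s.t. 2x + 3y >= 23, x >= 0, y >= 0:
Stationarity: 2x = mu*2 + mu_x, 2y = mu*3 + mu_y, with mu, mu_x, mu_y >= 0
Complementary slackness: mu*(2x + 3y - 23) = 0, mu_x*x = 0, mu_y*y = 0
(0, 0) is infeasible (2*0 + 3*0 < 23), so if mu = 0 stationarity would force x = mu_x/2 >= 0, y = mu_y/2 >= 0 with mu_x*x = mu_y*y = 0, i.e. x = y = 0: contradiction. Hence mu > 0 and 2x + 3y = 23 is active.
Try x > 0, y > 0 (so mu_x = mu_y = 0): x = 2*mu/2, y = 3*mu/2
Substitute: 2*(2*mu/2) + 3*(3*mu/2) = 23
  mu*13/2 = 23 => mu = 46/13
x* = 46/13 > 0, y* = 69/13 > 0, consistent with mu_x = mu_y = 0.
f is convex and the constraints are linear, so this KKT point is the global minimum.
f* = 529/13
Active constraints: 2x + 3y >= 23 (holds with equality, mu = 46/13 > 0); x >= 0 and y >= 0 are inactive (mu_x = mu_y = 0).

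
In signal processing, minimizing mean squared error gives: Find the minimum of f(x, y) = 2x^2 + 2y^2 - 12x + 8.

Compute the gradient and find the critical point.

f(x,y) = 2x^2 + 2y^2 - 12x + 8
df/dx = 4x + (-12) = 0  =>  x = 3
df/dy = 4y + (0) = 0  =>  y = 0
f(3, 0) = 2*(3)^2 + 2*(0)^2 + -12*(3) + 8 = -10
Hessian is diagonal with entries 4, 4 > 0, so this is a minimum.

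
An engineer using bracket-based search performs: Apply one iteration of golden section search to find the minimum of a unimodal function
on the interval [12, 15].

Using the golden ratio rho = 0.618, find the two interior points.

Golden section search on [12, 15].
Golden ratio rho = 0.618 (approx).
Interior points:
  x_1 = 12 + (1-0.618)*3 = 13.1460
  x_2 = 12 + 0.618*3 = 13.8540
Compare f(x_1) and f(x_2) to determine which subinterval to keep.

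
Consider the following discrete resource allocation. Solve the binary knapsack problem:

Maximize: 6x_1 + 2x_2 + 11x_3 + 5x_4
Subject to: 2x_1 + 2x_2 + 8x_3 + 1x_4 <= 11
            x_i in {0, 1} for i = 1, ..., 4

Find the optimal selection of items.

Items: item 1 (v=6, w=2), item 2 (v=2, w=2), item 3 (v=11, w=8), item 4 (v=5, w=1)
Capacity: 11
Checking all 16 subsets (w = total weight, v = total value):
  {}: w = 0, v = 0
  {1}: w = 2, v = 6
  {2}: w = 2, v = 2
  {3}: w = 8, v = 11
  {4}: w = 1, v = 5
  {1, 2}: w = 4, v = 8
  {1, 3}: w = 10, v = 17
  {1, 4}: w = 3, v = 11
  {2, 3}: w = 10, v = 13
  {2, 4}: w = 3, v = 7
  {3, 4}: w = 9, v = 16
  {1, 2, 3}: w = 12 > 11, infeasible
  {1, 2, 4}: w = 5, v = 13
  {1, 3, 4}: w = 11, v = 22
  {2, 3, 4}: w = 11, v = 18
  {1, 2, 3, 4}: w = 13 > 11, infeasible
Best feasible subset: items [1, 3, 4]
Total weight: 11 <= 11, total value: 22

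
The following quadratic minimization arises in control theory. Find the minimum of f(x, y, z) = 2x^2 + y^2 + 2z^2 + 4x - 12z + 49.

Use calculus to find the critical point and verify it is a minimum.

f(x,y,z) = 2x^2 + y^2 + 2z^2 + 4x - 12z + 49
df/dx = 4x + (4) = 0 => x = -1
df/dy = 2y + (0) = 0 => y = 0
df/dz = 4z + (-12) = 0 => z = 3
f(-1,0,3) = 2*(-1)^2 + 1*(0)^2 + 2*(3)^2 + 4*(-1) + -12*(3) + 49 = 29
Hessian is diagonal with entries 4, 2, 4 > 0, confirmed minimum.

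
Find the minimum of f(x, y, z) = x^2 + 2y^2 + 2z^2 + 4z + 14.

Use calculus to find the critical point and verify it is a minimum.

f(x,y,z) = x^2 + 2y^2 + 2z^2 + 4z + 14
df/dx = 2x + (0) = 0 => x = 0
df/dy = 4y + (0) = 0 => y = 0
df/dz = 4z + (4) = 0 => z = -1
f(0,0,-1) = 1*(0)^2 + 2*(0)^2 + 2*(-1)^2 + 4*(-1) + 14 = 12
Hessian is diagonal with entries 2, 4, 4 > 0, confirmed minimum.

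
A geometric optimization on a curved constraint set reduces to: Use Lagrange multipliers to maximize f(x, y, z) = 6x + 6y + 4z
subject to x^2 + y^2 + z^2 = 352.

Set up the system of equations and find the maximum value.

Lagrange conditions: 6 = 2*lambda*x, 6 = 2*lambda*y, 4 = 2*lambda*z
So x:6 = y:6 = z:4, i.e. x = 6t, y = 6t, z = 4t
Constraint: t^2*(6^2 + 6^2 + 4^2) = 352
  t^2 * 88 = 352  =>  t = sqrt(4)
Maximum = 6*6t + 6*6t + 4*4t = 88*sqrt(4) = 176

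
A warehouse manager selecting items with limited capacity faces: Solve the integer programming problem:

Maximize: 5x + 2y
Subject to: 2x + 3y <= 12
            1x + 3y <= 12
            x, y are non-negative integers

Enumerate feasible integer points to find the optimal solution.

Constraint 1: 2x + 3y <= 12
Constraint 2: 1x + 3y <= 12
Feasible x range (need y >= 0): 0 <= x <= min(12/2, 12/1) => x in {0, ..., 6}.
Enumerate feasible integer points row by row (the coefficient of y is 2 > 0, so for each x the largest feasible y gives the best value):
  x = 0: y <= min((12 - 2*0)/3, (12 - 1*0)/3) => y in {0, ..., 4}; best 5*0 + 2*4 = 8
  x = 1: y <= min((12 - 2*1)/3, (12 - 1*1)/3) => y in {0, ..., 3}; best 5*1 + 2*3 = 11
  x = 2: y <= min((12 - 2*2)/3, (12 - 1*2)/3) => y in {0, ..., 2}; best 5*2 + 2*2 = 14
  x = 3: y <= min((12 - 2*3)/3, (12 - 1*3)/3) => y in {0, ..., 2}; best 5*3 + 2*2 = 19
  x = 4: y <= min((12 - 2*4)/3, (12 - 1*4)/3) => y in {0, ..., 1}; best 5*4 + 2*1 = 22
  x = 5: y <= min((12 - 2*5)/3, (12 - 1*5)/3) => y in {0}; best 5*5 + 2*0 = 25
  x = 6: y <= min((12 - 2*6)/3, (12 - 1*6)/3) => y in {0}; best 5*6 + 2*0 = 30
The maximum 5x + 2y = 30 is achieved at x = 6, y = 0.
Check: 2*6 + 3*0 = 12 <= 12 and 1*6 + 3*0 = 6 <= 12.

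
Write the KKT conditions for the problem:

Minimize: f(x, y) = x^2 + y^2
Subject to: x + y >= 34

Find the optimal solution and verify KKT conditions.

KKT conditions for min x^2 + y^2 s.t. x + y >= 34:
Stationarity: 2x = mu, 2y = mu
So x = y = mu/2.
Complementary slackness: mu*(x + y - 34) = 0
Primal feasibility: x + y >= 34; dual feasibility: mu >= 0
If mu = 0 then x = y = 0, but 0 + 0 < 34 is infeasible, so the constraint is active.
Constraint active: x + y = 2*(mu/2) = 34 => mu = 34
x = y = 17, f = 578
Verify: stationarity 2*17 = 34 = mu; primal 17 + 17 = 34 >= 34; dual mu = 34 >= 0; complementary slackness 34*(34 - 34) = 0. All KKT conditions hold.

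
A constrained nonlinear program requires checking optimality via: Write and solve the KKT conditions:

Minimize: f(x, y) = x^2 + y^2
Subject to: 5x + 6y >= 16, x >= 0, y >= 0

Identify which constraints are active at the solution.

KKT conditions for min x^2 + y^2 s.t. 5x + 6y >= 16, x >= 0, y >= 0:
Stationarity: 2x = mu*5 + mu_x, 2y = mu*6 + mu_y, with mu, mu_x, mu_y >= 0
Complementary slackness: mu*(5x + 6y - 16) = 0, mu_x*x = 0, mu_y*y = 0
(0, 0) is infeasible (5*0 + 6*0 < 16), so if mu = 0 stationarity would force x = mu_x/2 >= 0, y = mu_y/2 >= 0 with mu_x*x = mu_y*y = 0, i.e. x = y = 0: contradiction. Hence mu > 0 and 5x + 6y = 16 is active.
Try x > 0, y > 0 (so mu_x = mu_y = 0): x = 5*mu/2, y = 6*mu/2
Substitute: 5*(5*mu/2) + 6*(6*mu/2) = 16
  mu*61/2 = 16 => mu = 32/61
x* = 80/61 > 0, y* = 96/61 > 0, consistent with mu_x = mu_y = 0.
f is convex and the constraints are linear, so this KKT point is the global minimum.
f* = 256/61
Active constraints: 5x + 6y >= 16 (holds with equality, mu = 32/61 > 0); x >= 0 and y >= 0 are inactive (mu_x = mu_y = 0).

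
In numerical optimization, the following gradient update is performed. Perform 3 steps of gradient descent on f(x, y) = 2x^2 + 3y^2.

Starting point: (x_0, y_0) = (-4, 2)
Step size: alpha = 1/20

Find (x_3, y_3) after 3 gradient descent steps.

f(x,y) = 2x^2 + 3y^2
grad_x = 4x + 0y, grad_y = 6y + 0x
Step 1: grad = (-16, 12), (-16/5, 7/5)
Step 2: grad = (-64/5, 42/5), (-64/25, 49/50)
Step 3: grad = (-256/25, 147/25), (-256/125, 343/500)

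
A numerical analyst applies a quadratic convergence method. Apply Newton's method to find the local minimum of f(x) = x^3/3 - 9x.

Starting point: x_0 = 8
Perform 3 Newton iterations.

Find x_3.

f(x) = x^3/3 - 9x
f'(x) = x^2 - 9, f''(x) = 2x
Newton update: x_{n+1} = x_n - (x_n^2 - 9)/(2*x_n)
Step 1: x_0 = 8, f'=55, f''=16, x_1 = 73/16
Step 2: x_1 = 73/16, f'=3025/256, f''=73/8, x_2 = 7633/2336
Step 3: x_2 = 7633/2336, f'=9150625/5456896, f''=7633/1168, x_3 = 107374753/35661376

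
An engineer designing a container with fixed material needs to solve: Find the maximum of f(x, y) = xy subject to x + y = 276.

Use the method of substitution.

Substitute y = 276 - x into f(x,y) = xy:
g(x) = x(276 - x) = 276x - x^2
g'(x) = 276 - 2x = 0  =>  x = 138
y = 276 - 138 = 138
Maximum value = 138 * 138 = 19044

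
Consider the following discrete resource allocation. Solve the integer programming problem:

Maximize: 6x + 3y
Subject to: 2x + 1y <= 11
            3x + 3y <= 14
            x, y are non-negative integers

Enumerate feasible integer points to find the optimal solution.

Constraint 1: 2x + 1y <= 11
Constraint 2: 3x + 3y <= 14
Feasible x range (need y >= 0): 0 <= x <= min(11/2, 14/3) => x in {0, ..., 4}.
Enumerate feasible integer points row by row (the coefficient of y is 3 > 0, so for each x the largest feasible y gives the best value):
  x = 0: y <= min((11 - 2*0)/1, (14 - 3*0)/3) => y in {0, ..., 4}; best 6*0 + 3*4 = 12
  x = 1: y <= min((11 - 2*1)/1, (14 - 3*1)/3) => y in {0, ..., 3}; best 6*1 + 3*3 = 15
  x = 2: y <= min((11 - 2*2)/1, (14 - 3*2)/3) => y in {0, ..., 2}; best 6*2 + 3*2 = 18
  x = 3: y <= min((11 - 2*3)/1, (14 - 3*3)/3) => y in {0, ..., 1}; best 6*3 + 3*1 = 21
  x = 4: y <= min((11 - 2*4)/1, (14 - 3*4)/3) => y in {0}; best 6*4 + 3*0 = 24
The maximum 6x + 3y = 24 is achieved at x = 4, y = 0.
Check: 2*4 + 1*0 = 8 <= 11 and 3*4 + 3*0 = 12 <= 14.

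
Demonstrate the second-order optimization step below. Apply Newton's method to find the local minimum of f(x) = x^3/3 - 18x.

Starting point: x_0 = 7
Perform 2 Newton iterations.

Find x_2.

f(x) = x^3/3 - 18x
f'(x) = x^2 - 18, f''(x) = 2x
Newton update: x_{n+1} = x_n - (x_n^2 - 18)/(2*x_n)
Step 1: x_0 = 7, f'=31, f''=14, x_1 = 67/14
Step 2: x_1 = 67/14, f'=961/196, f''=67/7, x_2 = 8017/1876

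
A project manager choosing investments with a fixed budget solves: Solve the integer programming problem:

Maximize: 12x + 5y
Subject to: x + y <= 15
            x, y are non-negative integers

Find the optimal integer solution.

Objective: 12x + 5y, constraint: x + y <= 15
Coefficient of x is 12 >= coefficient of y is 5, so allocate the entire budget to x.
Optimal: x = 15, y = 0, value = 180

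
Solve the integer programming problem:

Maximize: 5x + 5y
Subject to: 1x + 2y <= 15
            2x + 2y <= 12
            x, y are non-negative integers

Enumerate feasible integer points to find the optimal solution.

Constraint 1: 1x + 2y <= 15
Constraint 2: 2x + 2y <= 12
Feasible x range (need y >= 0): 0 <= x <= min(15/1, 12/2) => x in {0, ..., 6}.
Enumerate feasible integer points row by row (the coefficient of y is 5 > 0, so for each x the largest feasible y gives the best value):
  x = 0: y <= min((15 - 1*0)/2, (12 - 2*0)/2) => y in {0, ..., 6}; best 5*0 + 5*6 = 30
  x = 1: y <= min((15 - 1*1)/2, (12 - 2*1)/2) => y in {0, ..., 5}; best 5*1 + 5*5 = 30
  x = 2: y <= min((15 - 1*2)/2, (12 - 2*2)/2) => y in {0, ..., 4}; best 5*2 + 5*4 = 30
  x = 3: y <= min((15 - 1*3)/2, (12 - 2*3)/2) => y in {0, ..., 3}; best 5*3 + 5*3 = 30
  x = 4: y <= min((15 - 1*4)/2, (12 - 2*4)/2) => y in {0, ..., 2}; best 5*4 + 5*2 = 30
  x = 5: y <= min((15 - 1*5)/2, (12 - 2*5)/2) => y in {0, ..., 1}; best 5*5 + 5*1 = 30
  x = 6: y <= min((15 - 1*6)/2, (12 - 2*6)/2) => y in {0}; best 5*6 + 5*0 = 30
The maximum 5x + 5y = 30 is achieved at x = 0, y = 6.
(The same value 30 is also attained at (1, 5), (2, 4), (3, 3), (4, 2), (5, 1), (6, 0).)
Check: 1*0 + 2*6 = 12 <= 15 and 2*0 + 2*6 = 12 <= 12.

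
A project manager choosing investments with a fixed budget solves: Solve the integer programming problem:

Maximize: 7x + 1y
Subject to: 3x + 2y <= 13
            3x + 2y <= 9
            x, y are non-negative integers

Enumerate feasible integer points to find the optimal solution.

Constraint 1: 3x + 2y <= 13
Constraint 2: 3x + 2y <= 9
Feasible x range (need y >= 0): 0 <= x <= min(13/3, 9/3) => x in {0, ..., 3}.
Enumerate feasible integer points row by row (the coefficient of y is 1 > 0, so for each x the largest feasible y gives the best value):
  x = 0: y <= min((13 - 3*0)/2, (9 - 3*0)/2) => y in {0, ..., 4}; best 7*0 + 1*4 = 4
  x = 1: y <= min((13 - 3*1)/2, (9 - 3*1)/2) => y in {0, ..., 3}; best 7*1 + 1*3 = 10
  x = 2: y <= min((13 - 3*2)/2, (9 - 3*2)/2) => y in {0, ..., 1}; best 7*2 + 1*1 = 15
  x = 3: y <= min((13 - 3*3)/2, (9 - 3*3)/2) => y in {0}; best 7*3 + 1*0 = 21
The maximum 7x + 1y = 21 is achieved at x = 3, y = 0.
Check: 3*3 + 2*0 = 9 <= 13 and 3*3 + 2*0 = 9 <= 9.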